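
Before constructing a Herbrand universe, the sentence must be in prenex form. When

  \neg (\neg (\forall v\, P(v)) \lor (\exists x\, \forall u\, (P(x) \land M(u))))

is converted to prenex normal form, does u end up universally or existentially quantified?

Move each ¬ inward, flipping quantifiers it crosses:
  (\forall v\, P(v)) \land (\forall x\, \exists u\, (\neg P(x) \lor \neg M(u)))
Extract every quantifier outward, since the variables are now distinct and don't occur free across branches:
  \forall v\, \forall x\, \exists u\, (P(v) \land (\neg P(x) \lor \neg M(u)))
The quantifier \forall u sits under an odd number of negations, so it flips to \exists u.

existential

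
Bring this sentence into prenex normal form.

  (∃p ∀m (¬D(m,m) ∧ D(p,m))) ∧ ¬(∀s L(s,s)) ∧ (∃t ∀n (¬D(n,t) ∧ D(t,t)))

Move each ¬ inward, flipping quantifiers it crosses:
  (∃p ∀m (¬D(m,m) ∧ D(p,m))) ∧ (∃s ¬L(s,s)) ∧ (∃t ∀n (¬D(n,t) ∧ D(t,t)))
All bound variables are already distinct, so no renaming is needed.
Pull the quantifiers to the front (each side's bound variable is not free in the other side):
  ∃p ∀m ∃s ∃t ∀n (¬D(m,m) ∧ D(p,m) ∧ ¬L(s,s) ∧ ¬D(n,t) ∧ D(t,t))

∃p ∀m ∃s ∃t ∀n (¬D(m,m) ∧ D(p,m) ∧ ¬L(s,s) ∧ ¬D(n,t) ∧ D(t,t))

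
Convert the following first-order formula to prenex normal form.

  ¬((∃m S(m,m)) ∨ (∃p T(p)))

∀m ∀p (¬S(m,m) ∧ ¬T(p))

Move each ¬ inward, flipping quantifiers it crosses:
  (∀m ¬S(m,m)) ∧ (∀p ¬T(p))
All bound variables are already distinct, so no renaming is needed.
Extract every quantifier outward, since the variables are now distinct and don't occur free across branches:
  ∀m ∀p (¬S(m,m) ∧ ¬T(p))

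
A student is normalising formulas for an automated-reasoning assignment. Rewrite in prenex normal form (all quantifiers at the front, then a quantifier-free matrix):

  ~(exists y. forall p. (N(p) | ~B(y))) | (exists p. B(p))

Drive negations inward (¬∀x A ≡ ∃x ¬A, ¬∃x A ≡ ∀x ¬A, De Morgan for ∧/∨):
  (forall y. exists p. (~N(p) & B(y))) | (exists p. B(p))
Standardize variables apart so no two quantifiers bind the same name: p↦r.
  (forall y. exists p. (~N(p) & B(y))) | (exists r. B(r))
Finally move all quantifiers to the prefix:
  forall y. exists p. exists r. (~N(p) & B(y) | B(r))

forall y. exists p. exists r. (~N(p) & B(y) | B(r))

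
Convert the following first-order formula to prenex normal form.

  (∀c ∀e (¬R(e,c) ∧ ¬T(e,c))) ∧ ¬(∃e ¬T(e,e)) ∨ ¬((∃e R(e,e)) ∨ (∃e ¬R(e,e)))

Drive negations inward (¬∀x A ≡ ∃x ¬A, ¬∃x A ≡ ∀x ¬A, De Morgan for ∧/∨):
  (∀c ∀e (¬R(e,c) ∧ ¬T(e,c))) ∧ (∀e T(e,e)) ∨ (∀e ¬R(e,e)) ∧ (∀e R(e,e))
Standardize variables apart so no two quantifiers bind the same name: e↦b, e↦q, e↦x1.
  (∀c ∀e (¬R(e,c) ∧ ¬T(e,c))) ∧ (∀b T(b,b)) ∨ (∀q ¬R(q,q)) ∧ (∀x1 R(x1,x1))
Finally move all quantifiers to the prefix:
  ∀c ∀e ∀b ∀q ∀x1 (¬R(e,c) ∧ ¬T(e,c) ∧ T(b,b) ∨ ¬R(q,q) ∧ R(x1,x1))

∀c ∀e ∀b ∀q ∀x1 (¬R(e,c) ∧ ¬T(e,c) ∧ T(b,b) ∨ ¬R(q,q) ∧ R(x1,x1))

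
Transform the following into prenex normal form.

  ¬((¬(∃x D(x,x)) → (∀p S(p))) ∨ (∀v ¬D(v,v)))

Rewrite implications/biconditionals: A → B as ¬A ∨ B.
  ¬(¬¬(∃x D(x,x)) ∨ (∀p S(p)) ∨ (∀v ¬D(v,v)))
Drive negations inward (¬∀x A ≡ ∃x ¬A, ¬∃x A ≡ ∀x ¬A, De Morgan for ∧/∨):
  (∀x ¬D(x,x)) ∧ (∃p ¬S(p)) ∧ (∃v D(v,v))
Finally move all quantifiers to the prefix:
  ∀x ∃p ∃v (¬D(x,x) ∧ ¬S(p) ∧ D(v,v))

∀x ∃p ∃v (¬D(x,x) ∧ ¬S(p) ∧ D(v,v))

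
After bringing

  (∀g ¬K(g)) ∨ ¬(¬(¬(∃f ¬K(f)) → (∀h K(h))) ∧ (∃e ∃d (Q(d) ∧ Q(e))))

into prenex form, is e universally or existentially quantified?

First replace A → B with ¬A ∨ B.
  (∀g ¬K(g)) ∨ ¬(¬(¬¬(∃f ¬K(f)) ∨ (∀h K(h))) ∧ (∃e ∃d (Q(d) ∧ Q(e))))
Drive negations inward (¬∀x A ≡ ∃x ¬A, ¬∃x A ≡ ∀x ¬A, De Morgan for ∧/∨):
  (∀g ¬K(g)) ∨ (∃f ¬K(f)) ∨ (∀h K(h)) ∨ (∀e ∀d (¬Q(d) ∨ ¬Q(e)))
All bound variables are already distinct, so no renaming is needed.
Finally move all quantifiers to the prefix:
  ∀g ∃f ∀h ∀e ∀d (¬K(g) ∨ ¬K(f) ∨ K(h) ∨ ¬Q(d) ∨ ¬Q(e))
The quantifier ∃e sits under an odd number of negations (counting the antecedent side of each →), so it flips to ∀e.

universal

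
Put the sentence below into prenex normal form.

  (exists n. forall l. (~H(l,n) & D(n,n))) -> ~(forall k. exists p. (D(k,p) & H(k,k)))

forall n. exists l. exists k. forall p. (H(l,n) | ~D(n,n) | ~D(k,p) | ~H(k,k))

First replace A → B with ¬A ∨ B.
  ~(exists n. forall l. (~H(l,n) & D(n,n))) | ~(forall k. exists p. (D(k,p) & H(k,k)))
Drive negations inward (¬∀x A ≡ ∃x ¬A, ¬∃x A ≡ ∀x ¬A, De Morgan for ∧/∨):
  (forall n. exists l. (H(l,n) | ~D(n,n))) | (exists k. forall p. (~D(k,p) | ~H(k,k)))
All bound variables are already distinct, so no renaming is needed.
Finally move all quantifiers to the prefix:
  forall n. exists l. exists k. forall p. (H(l,n) | ~D(n,n) | ~D(k,p) | ~H(k,k))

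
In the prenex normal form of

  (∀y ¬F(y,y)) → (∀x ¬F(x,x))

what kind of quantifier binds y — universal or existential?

existential

First replace A → B with ¬A ∨ B.
  ¬(∀y ¬F(y,y)) ∨ (∀x ¬F(x,x))
Push ¬ through the quantifiers and connectives to reach negation normal form:
  (∃y F(y,y)) ∨ (∀x ¬F(x,x))
Pull the quantifiers to the front (each side's bound variable is not free in the other side):
  ∃y ∀x (F(y,y) ∨ ¬F(x,x))
The quantifier ∀y sits under an odd number of negations (counting the antecedent side of each →), so it flips to ∃y.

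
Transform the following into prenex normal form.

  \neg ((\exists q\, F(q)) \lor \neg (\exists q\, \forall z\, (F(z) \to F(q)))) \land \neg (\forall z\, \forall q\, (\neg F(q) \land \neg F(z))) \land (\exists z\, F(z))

\forall q\, \exists w1\, \forall z\, \exists w\, \exists z1\, \exists x1\, (\neg F(q) \land (\neg F(z) \lor F(w1)) \land (F(z1) \lor F(w)) \land F(x1))

First replace A → B with ¬A ∨ B.
  \neg ((\exists q\, F(q)) \lor \neg (\exists q\, \forall z\, (\neg F(z) \lor F(q)))) \land \neg (\forall z\, \forall q\, (\neg F(q) \land \neg F(z))) \land (\exists z\, F(z))
Push ¬ through the quantifiers and connectives to reach negation normal form:
  (\forall q\, \neg F(q)) \land (\exists q\, \forall z\, (\neg F(z) \lor F(q))) \land (\exists z\, \exists q\, (F(q) \lor F(z))) \land (\exists z\, F(z))
Standardize variables apart so no two quantifiers bind the same name: q↦w1, z↦w, q↦z1, z↦x1.
  (\forall q\, \neg F(q)) \land (\exists w1\, \forall z\, (\neg F(z) \lor F(w1))) \land (\exists w\, \exists z1\, (F(z1) \lor F(w))) \land (\exists x1\, F(x1))
Extract every quantifier outward, since the variables are now distinct and don't occur free across branches:
  \forall q\, \exists w1\, \forall z\, \exists w\, \exists z1\, \exists x1\, (\neg F(q) \land (\neg F(z) \lor F(w1)) \land (F(z1) \lor F(w)) \land F(x1))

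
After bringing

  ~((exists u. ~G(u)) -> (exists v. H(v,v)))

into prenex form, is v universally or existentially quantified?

universal

Rewrite implications/biconditionals: A → B as ¬A ∨ B.
  ~(~(exists u. ~G(u)) | (exists v. H(v,v)))
Push ¬ through the quantifiers and connectives to reach negation normal form:
  (exists u. ~G(u)) & (forall v. ~H(v,v))
All bound variables are already distinct, so no renaming is needed.
Pull the quantifiers to the front (each side's bound variable is not free in the other side):
  exists u. forall v. (~G(u) & ~H(v,v))
The quantifier exists v sits under an odd number of negations (counting the antecedent side of each →), so it flips to forall v.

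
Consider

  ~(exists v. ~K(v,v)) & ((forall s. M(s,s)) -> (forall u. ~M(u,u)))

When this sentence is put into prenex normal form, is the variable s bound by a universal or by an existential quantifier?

Eliminate → and ↔ using ¬ and ∨.
  ~(exists v. ~K(v,v)) & (~(forall s. M(s,s)) | (forall u. ~M(u,u)))
Drive negations inward (¬∀x A ≡ ∃x ¬A, ¬∃x A ≡ ∀x ¬A, De Morgan for ∧/∨):
  (forall v. K(v,v)) & ((exists s. ~M(s,s)) | (forall u. ~M(u,u)))
All bound variables are already distinct, so no renaming is needed.
Pull the quantifiers to the front (each side's bound variable is not free in the other side):
  forall v. exists s. forall u. (K(v,v) & (~M(s,s) | ~M(u,u)))
The quantifier forall s sits under an odd number of negations (counting the antecedent side of each →), so it flips to exists s.

existential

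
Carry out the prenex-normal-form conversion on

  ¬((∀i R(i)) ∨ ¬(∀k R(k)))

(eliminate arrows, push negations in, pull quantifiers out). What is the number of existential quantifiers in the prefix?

Move each ¬ inward, flipping quantifiers it crosses:
  (∃i ¬R(i)) ∧ (∀k R(k))
All bound variables are already distinct, so no renaming is needed.
Extract every quantifier outward, since the variables are now distinct and don't occur free across branches:
  ∃i ∀k (¬R(i) ∧ R(k))
The prefix is ∃i ∀k: 1 universal, 1 existential.

1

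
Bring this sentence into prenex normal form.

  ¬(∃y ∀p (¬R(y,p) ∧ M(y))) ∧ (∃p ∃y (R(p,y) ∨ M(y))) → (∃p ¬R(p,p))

∃y ∀p ∀v ∀u ∃q (¬R(y,p) ∧ M(y) ∨ ¬R(v,u) ∧ ¬M(u) ∨ ¬R(q,q))

Rewrite implications/biconditionals: A → B as ¬A ∨ B.
  ¬(¬(∃y ∀p (¬R(y,p) ∧ M(y))) ∧ (∃p ∃y (R(p,y) ∨ M(y)))) ∨ (∃p ¬R(p,p))
Push ¬ through the quantifiers and connectives to reach negation normal form:
  (∃y ∀p (¬R(y,p) ∧ M(y))) ∨ (∀p ∀y (¬R(p,y) ∧ ¬M(y))) ∨ (∃p ¬R(p,p))
Standardize variables apart so no two quantifiers bind the same name: p↦v, y↦u, p↦q.
  (∃y ∀p (¬R(y,p) ∧ M(y))) ∨ (∀v ∀u (¬R(v,u) ∧ ¬M(u))) ∨ (∃q ¬R(q,q))
Pull the quantifiers to the front (each side's bound variable is not free in the other side):
  ∃y ∀p ∀v ∀u ∃q (¬R(y,p) ∧ M(y) ∨ ¬R(v,u) ∧ ¬M(u) ∨ ¬R(q,q))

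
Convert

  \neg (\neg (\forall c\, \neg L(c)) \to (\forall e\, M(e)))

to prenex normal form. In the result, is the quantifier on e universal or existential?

existential

Rewrite implications/biconditionals: A → B as ¬A ∨ B.
  \neg (\neg \neg (\forall c\, \neg L(c)) \lor (\forall e\, M(e)))
Drive negations inward (¬∀x A ≡ ∃x ¬A, ¬∃x A ≡ ∀x ¬A, De Morgan for ∧/∨):
  (\exists c\, L(c)) \land (\exists e\, \neg M(e))
All bound variables are already distinct, so no renaming is needed.
Pull the quantifiers to the front (each side's bound variable is not free in the other side):
  \exists c\, \exists e\, (L(c) \land \neg M(e))
The quantifier \forall e sits under an odd number of negations (counting the antecedent side of each →), so it flips to \exists e.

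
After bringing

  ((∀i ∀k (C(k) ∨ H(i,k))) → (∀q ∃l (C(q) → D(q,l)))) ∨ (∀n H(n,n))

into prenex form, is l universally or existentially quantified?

Eliminate → and ↔ using ¬ and ∨.
  ¬(∀i ∀k (C(k) ∨ H(i,k))) ∨ (∀q ∃l (¬C(q) ∨ D(q,l))) ∨ (∀n H(n,n))
Move each ¬ inward, flipping quantifiers it crosses:
  (∃i ∃k (¬C(k) ∧ ¬H(i,k))) ∨ (∀q ∃l (¬C(q) ∨ D(q,l))) ∨ (∀n H(n,n))
Extract every quantifier outward, since the variables are now distinct and don't occur free across branches:
  ∃i ∃k ∀q ∃l ∀n (¬C(k) ∧ ¬H(i,k) ∨ ¬C(q) ∨ D(q,l) ∨ H(n,n))
The quantifier ∃l sits under an even number of negations (counting the antecedent side of each →), so it remains existential.

existential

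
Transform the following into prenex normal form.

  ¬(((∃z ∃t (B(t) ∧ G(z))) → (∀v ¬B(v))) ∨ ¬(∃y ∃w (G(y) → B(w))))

Rewrite implications/biconditionals: A → B as ¬A ∨ B.
  ¬(¬(∃z ∃t (B(t) ∧ G(z))) ∨ (∀v ¬B(v)) ∨ ¬(∃y ∃w (¬G(y) ∨ B(w))))
Drive negations inward (¬∀x A ≡ ∃x ¬A, ¬∃x A ≡ ∀x ¬A, De Morgan for ∧/∨):
  (∃z ∃t (B(t) ∧ G(z))) ∧ (∃v B(v)) ∧ (∃y ∃w (¬G(y) ∨ B(w)))
Extract every quantifier outward, since the variables are now distinct and don't occur free across branches:
  ∃z ∃t ∃v ∃y ∃w (B(t) ∧ G(z) ∧ B(v) ∧ (¬G(y) ∨ B(w)))

∃z ∃t ∃v ∃y ∃w (B(t) ∧ G(z) ∧ B(v) ∧ (¬G(y) ∨ B(w)))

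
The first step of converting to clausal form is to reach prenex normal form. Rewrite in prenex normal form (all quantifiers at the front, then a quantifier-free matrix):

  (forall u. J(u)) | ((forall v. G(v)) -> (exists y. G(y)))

Rewrite implications/biconditionals: A → B as ¬A ∨ B.
  (forall u. J(u)) | ~(forall v. G(v)) | (exists y. G(y))
Drive negations inward (¬∀x A ≡ ∃x ¬A, ¬∃x A ≡ ∀x ¬A, De Morgan for ∧/∨):
  (forall u. J(u)) | (exists v. ~G(v)) | (exists y. G(y))
All bound variables are already distinct, so no renaming is needed.
Extract every quantifier outward, since the variables are now distinct and don't occur free across branches:
  forall u. exists v. exists y. (J(u) | ~G(v) | G(y))

forall u. exists v. exists y. (J(u) | ~G(v) | G(y))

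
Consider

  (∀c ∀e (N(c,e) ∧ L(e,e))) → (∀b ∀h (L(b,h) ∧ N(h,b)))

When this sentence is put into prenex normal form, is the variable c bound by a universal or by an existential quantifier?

existential

First replace A → B with ¬A ∨ B.
  ¬(∀c ∀e (N(c,e) ∧ L(e,e))) ∨ (∀b ∀h (L(b,h) ∧ N(h,b)))
Move each ¬ inward, flipping quantifiers it crosses:
  (∃c ∃e (¬N(c,e) ∨ ¬L(e,e))) ∨ (∀b ∀h (L(b,h) ∧ N(h,b)))
Extract every quantifier outward, since the variables are now distinct and don't occur free across branches:
  ∃c ∃e ∀b ∀h (¬N(c,e) ∨ ¬L(e,e) ∨ L(b,h) ∧ N(h,b))
The quantifier ∀c sits under an odd number of negations (counting the antecedent side of each →), so it flips to ∃c.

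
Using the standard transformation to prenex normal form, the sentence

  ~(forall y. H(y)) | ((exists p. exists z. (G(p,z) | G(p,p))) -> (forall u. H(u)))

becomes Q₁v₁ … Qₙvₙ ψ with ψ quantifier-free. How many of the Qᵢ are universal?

3

First replace A → B with ¬A ∨ B.
  ~(forall y. H(y)) | ~(exists p. exists z. (G(p,z) | G(p,p))) | (forall u. H(u))
Move each ¬ inward, flipping quantifiers it crosses:
  (exists y. ~H(y)) | (forall p. forall z. (~G(p,z) & ~G(p,p))) | (forall u. H(u))
Pull the quantifiers to the front (each side's bound variable is not free in the other side):
  exists y. forall p. forall z. forall u. (~H(y) | ~G(p,z) & ~G(p,p) | H(u))
The prefix is exists y forall p forall z forall u: 3 universal, 1 existential.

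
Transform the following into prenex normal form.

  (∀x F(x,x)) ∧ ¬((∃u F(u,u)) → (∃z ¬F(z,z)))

∀x ∃u ∀z (F(x,x) ∧ F(u,u) ∧ F(z,z))

First replace A → B with ¬A ∨ B.
  (∀x F(x,x)) ∧ ¬(¬(∃u F(u,u)) ∨ (∃z ¬F(z,z)))
Drive negations inward (¬∀x A ≡ ∃x ¬A, ¬∃x A ≡ ∀x ¬A, De Morgan for ∧/∨):
  (∀x F(x,x)) ∧ (∃u F(u,u)) ∧ (∀z F(z,z))
All bound variables are already distinct, so no renaming is needed.
Extract every quantifier outward, since the variables are now distinct and don't occur free across branches:
  ∀x ∃u ∀z (F(x,x) ∧ F(u,u) ∧ F(z,z))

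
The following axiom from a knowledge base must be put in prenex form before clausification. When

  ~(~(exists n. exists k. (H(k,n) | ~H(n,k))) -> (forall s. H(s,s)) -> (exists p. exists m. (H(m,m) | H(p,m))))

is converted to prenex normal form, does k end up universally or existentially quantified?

First replace A → B with ¬A ∨ B.
  ~(~~(exists n. exists k. (H(k,n) | ~H(n,k))) | ~(forall s. H(s,s)) | (exists p. exists m. (H(m,m) | H(p,m))))
Drive negations inward (¬∀x A ≡ ∃x ¬A, ¬∃x A ≡ ∀x ¬A, De Morgan for ∧/∨):
  (forall n. forall k. (~H(k,n) & H(n,k))) & (forall s. H(s,s)) & (forall p. forall m. (~H(m,m) & ~H(p,m)))
All bound variables are already distinct, so no renaming is needed.
Finally move all quantifiers to the prefix:
  forall n. forall k. forall s. forall p. forall m. (~H(k,n) & H(n,k) & H(s,s) & ~H(m,m) & ~H(p,m))
The quantifier exists k sits under an odd number of negations (counting the antecedent side of each →), so it flips to forall k.

universal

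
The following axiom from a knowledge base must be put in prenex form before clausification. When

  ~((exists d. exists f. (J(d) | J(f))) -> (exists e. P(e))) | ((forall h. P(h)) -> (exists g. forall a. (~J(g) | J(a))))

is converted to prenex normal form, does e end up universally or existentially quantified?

universal

Rewrite implications/biconditionals: A → B as ¬A ∨ B.
  ~(~(exists d. exists f. (J(d) | J(f))) | (exists e. P(e))) | ~(forall h. P(h)) | (exists g. forall a. (~J(g) | J(a)))
Move each ¬ inward, flipping quantifiers it crosses:
  (exists d. exists f. (J(d) | J(f))) & (forall e. ~P(e)) | (exists h. ~P(h)) | (exists g. forall a. (~J(g) | J(a)))
All bound variables are already distinct, so no renaming is needed.
Finally move all quantifiers to the prefix:
  exists d. exists f. forall e. exists h. exists g. forall a. ((J(d) | J(f)) & ~P(e) | ~P(h) | ~J(g) | J(a))
The quantifier exists e sits under an odd number of negations (counting the antecedent side of each →), so it flips to forall e.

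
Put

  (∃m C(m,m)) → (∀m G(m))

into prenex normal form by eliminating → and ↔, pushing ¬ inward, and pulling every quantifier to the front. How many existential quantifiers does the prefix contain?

0

First replace A → B with ¬A ∨ B.
  ¬(∃m C(m,m)) ∨ (∀m G(m))
Push ¬ through the quantifiers and connectives to reach negation normal form:
  (∀m ¬C(m,m)) ∨ (∀m G(m))
Rename bound variables to avoid capture: m↦s.
  (∀m ¬C(m,m)) ∨ (∀s G(s))
Pull the quantifiers to the front (each side's bound variable is not free in the other side):
  ∀m ∀s (¬C(m,m) ∨ G(s))
The prefix is ∀m ∀s: 2 universal, 0 existential.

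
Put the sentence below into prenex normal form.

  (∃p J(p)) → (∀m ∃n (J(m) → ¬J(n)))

∀p ∀m ∃n (¬J(p) ∨ ¬J(m) ∨ ¬J(n))

First replace A → B with ¬A ∨ B.
  ¬(∃p J(p)) ∨ (∀m ∃n (¬J(m) ∨ ¬J(n)))
Move each ¬ inward, flipping quantifiers it crosses:
  (∀p ¬J(p)) ∨ (∀m ∃n (¬J(m) ∨ ¬J(n)))
All bound variables are already distinct, so no renaming is needed.
Pull the quantifiers to the front (each side's bound variable is not free in the other side):
  ∀p ∀m ∃n (¬J(p) ∨ ¬J(m) ∨ ¬J(n))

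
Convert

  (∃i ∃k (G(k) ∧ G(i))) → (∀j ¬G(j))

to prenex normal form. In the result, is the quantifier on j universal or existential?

Eliminate → and ↔ using ¬ and ∨.
  ¬(∃i ∃k (G(k) ∧ G(i))) ∨ (∀j ¬G(j))
Move each ¬ inward, flipping quantifiers it crosses:
  (∀i ∀k (¬G(k) ∨ ¬G(i))) ∨ (∀j ¬G(j))
Finally move all quantifiers to the prefix:
  ∀i ∀k ∀j (¬G(k) ∨ ¬G(i) ∨ ¬G(j))
The quantifier ∀j sits under an even number of negations (counting the antecedent side of each →), so it remains universal.

universal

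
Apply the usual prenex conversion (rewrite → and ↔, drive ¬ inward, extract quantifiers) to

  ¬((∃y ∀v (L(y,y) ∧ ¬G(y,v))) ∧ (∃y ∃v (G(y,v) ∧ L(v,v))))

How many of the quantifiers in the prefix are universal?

Drive negations inward (¬∀x A ≡ ∃x ¬A, ¬∃x A ≡ ∀x ¬A, De Morgan for ∧/∨):
  (∀y ∃v (¬L(y,y) ∨ G(y,v))) ∨ (∀y ∀v (¬G(y,v) ∨ ¬L(v,v)))
Rename bound variables to avoid capture: y↦b, v↦q.
  (∀y ∃v (¬L(y,y) ∨ G(y,v))) ∨ (∀b ∀q (¬G(b,q) ∨ ¬L(q,q)))
Finally move all quantifiers to the prefix:
  ∀y ∃v ∀b ∀q (¬L(y,y) ∨ G(y,v) ∨ ¬G(b,q) ∨ ¬L(q,q))
The prefix is ∀y ∃v ∀b ∀q: 3 universal, 1 existential.

3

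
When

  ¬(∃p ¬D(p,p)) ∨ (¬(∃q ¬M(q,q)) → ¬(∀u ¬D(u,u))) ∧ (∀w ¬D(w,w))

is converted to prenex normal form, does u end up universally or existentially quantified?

existential

Rewrite implications/biconditionals: A → B as ¬A ∨ B.
  ¬(∃p ¬D(p,p)) ∨ (¬¬(∃q ¬M(q,q)) ∨ ¬(∀u ¬D(u,u))) ∧ (∀w ¬D(w,w))
Drive negations inward (¬∀x A ≡ ∃x ¬A, ¬∃x A ≡ ∀x ¬A, De Morgan for ∧/∨):
  (∀p D(p,p)) ∨ ((∃q ¬M(q,q)) ∨ (∃u D(u,u))) ∧ (∀w ¬D(w,w))
All bound variables are already distinct, so no renaming is needed.
Finally move all quantifiers to the prefix:
  ∀p ∃q ∃u ∀w (D(p,p) ∨ (¬M(q,q) ∨ D(u,u)) ∧ ¬D(w,w))
The quantifier ∀u sits under an odd number of negations (counting the antecedent side of each →), so it flips to ∃u.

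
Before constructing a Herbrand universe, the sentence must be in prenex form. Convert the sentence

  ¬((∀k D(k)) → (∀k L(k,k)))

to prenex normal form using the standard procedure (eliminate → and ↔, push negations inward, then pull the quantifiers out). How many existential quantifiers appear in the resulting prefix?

Eliminate → and ↔ using ¬ and ∨.
  ¬(¬(∀k D(k)) ∨ (∀k L(k,k)))
Push ¬ through the quantifiers and connectives to reach negation normal form:
  (∀k D(k)) ∧ (∃k ¬L(k,k))
Give each quantifier a distinct variable: k↦c.
  (∀k D(k)) ∧ (∃c ¬L(c,c))
Finally move all quantifiers to the prefix:
  ∀k ∃c (D(k) ∧ ¬L(c,c))
The prefix is ∀k ∃c: 1 universal, 1 existential.

1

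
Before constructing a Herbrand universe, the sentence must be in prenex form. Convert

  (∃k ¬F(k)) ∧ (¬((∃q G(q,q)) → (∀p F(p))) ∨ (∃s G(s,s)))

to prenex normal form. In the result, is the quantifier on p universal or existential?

existential

First replace A → B with ¬A ∨ B.
  (∃k ¬F(k)) ∧ (¬(¬(∃q G(q,q)) ∨ (∀p F(p))) ∨ (∃s G(s,s)))
Drive negations inward (¬∀x A ≡ ∃x ¬A, ¬∃x A ≡ ∀x ¬A, De Morgan for ∧/∨):
  (∃k ¬F(k)) ∧ ((∃q G(q,q)) ∧ (∃p ¬F(p)) ∨ (∃s G(s,s)))
Finally move all quantifiers to the prefix:
  ∃k ∃q ∃p ∃s (¬F(k) ∧ (G(q,q) ∧ ¬F(p) ∨ G(s,s)))
The quantifier ∀p sits under an odd number of negations (counting the antecedent side of each →), so it flips to ∃p.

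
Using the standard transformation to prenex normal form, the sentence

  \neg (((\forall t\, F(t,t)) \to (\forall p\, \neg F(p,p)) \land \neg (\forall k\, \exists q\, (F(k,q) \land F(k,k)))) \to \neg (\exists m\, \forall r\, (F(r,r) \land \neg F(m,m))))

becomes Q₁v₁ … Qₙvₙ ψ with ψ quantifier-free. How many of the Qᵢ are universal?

Rewrite implications/biconditionals: A → B as ¬A ∨ B.
  \neg (\neg (\neg (\forall t\, F(t,t)) \lor (\forall p\, \neg F(p,p)) \land \neg (\forall k\, \exists q\, (F(k,q) \land F(k,k)))) \lor \neg (\exists m\, \forall r\, (F(r,r) \land \neg F(m,m))))
Move each ¬ inward, flipping quantifiers it crosses:
  ((\exists t\, \neg F(t,t)) \lor (\forall p\, \neg F(p,p)) \land (\exists k\, \forall q\, (\neg F(k,q) \lor \neg F(k,k)))) \land (\exists m\, \forall r\, (F(r,r) \land \neg F(m,m)))
All bound variables are already distinct, so no renaming is needed.
Extract every quantifier outward, since the variables are now distinct and don't occur free across branches:
  \exists t\, \forall p\, \exists k\, \forall q\, \exists m\, \forall r\, ((\neg F(t,t) \lor \neg F(p,p) \land (\neg F(k,q) \lor \neg F(k,k))) \land F(r,r) \land \neg F(m,m))
The prefix is \exists t \forall p \exists k \forall q \exists m \forall r: 3 universal, 3 existential.

3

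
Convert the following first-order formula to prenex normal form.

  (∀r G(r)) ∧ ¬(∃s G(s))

Move each ¬ inward, flipping quantifiers it crosses:
  (∀r G(r)) ∧ (∀s ¬G(s))
All bound variables are already distinct, so no renaming is needed.
Finally move all quantifiers to the prefix:
  ∀r ∀s (G(r) ∧ ¬G(s))

∀r ∀s (G(r) ∧ ¬G(s))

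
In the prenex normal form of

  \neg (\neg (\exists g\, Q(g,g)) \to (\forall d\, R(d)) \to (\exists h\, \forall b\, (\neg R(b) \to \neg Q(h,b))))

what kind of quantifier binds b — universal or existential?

existential

Eliminate → and ↔ using ¬ and ∨.
  \neg (\neg \neg (\exists g\, Q(g,g)) \lor \neg (\forall d\, R(d)) \lor (\exists h\, \forall b\, (\neg \neg R(b) \lor \neg Q(h,b))))
Move each ¬ inward, flipping quantifiers it crosses:
  (\forall g\, \neg Q(g,g)) \land (\forall d\, R(d)) \land (\forall h\, \exists b\, (\neg R(b) \land Q(h,b)))
All bound variables are already distinct, so no renaming is needed.
Pull the quantifiers to the front (each side's bound variable is not free in the other side):
  \forall g\, \forall d\, \forall h\, \exists b\, (\neg Q(g,g) \land R(d) \land \neg R(b) \land Q(h,b))
The quantifier \forall b sits under an odd number of negations (counting the antecedent side of each →), so it flips to \exists b.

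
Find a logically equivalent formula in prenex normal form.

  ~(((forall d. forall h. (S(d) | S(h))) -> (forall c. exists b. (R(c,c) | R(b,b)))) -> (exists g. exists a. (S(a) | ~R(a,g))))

Rewrite implications/biconditionals: A → B as ¬A ∨ B.
  ~(~(~(forall d. forall h. (S(d) | S(h))) | (forall c. exists b. (R(c,c) | R(b,b)))) | (exists g. exists a. (S(a) | ~R(a,g))))
Drive negations inward (¬∀x A ≡ ∃x ¬A, ¬∃x A ≡ ∀x ¬A, De Morgan for ∧/∨):
  ((exists d. exists h. (~S(d) & ~S(h))) | (forall c. exists b. (R(c,c) | R(b,b)))) & (forall g. forall a. (~S(a) & R(a,g)))
All bound variables are already distinct, so no renaming is needed.
Finally move all quantifiers to the prefix:
  exists d. exists h. forall c. exists b. forall g. forall a. ((~S(d) & ~S(h) | R(c,c) | R(b,b)) & ~S(a) & R(a,g))

exists d. exists h. forall c. exists b. forall g. forall a. ((~S(d) & ~S(h) | R(c,c) | R(b,b)) & ~S(a) & R(a,g))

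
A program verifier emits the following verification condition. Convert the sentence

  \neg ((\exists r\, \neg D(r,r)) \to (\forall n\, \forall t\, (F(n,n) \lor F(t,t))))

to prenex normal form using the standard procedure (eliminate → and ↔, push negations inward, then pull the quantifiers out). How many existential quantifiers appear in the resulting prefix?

Rewrite implications/biconditionals: A → B as ¬A ∨ B.
  \neg (\neg (\exists r\, \neg D(r,r)) \lor (\forall n\, \forall t\, (F(n,n) \lor F(t,t))))
Drive negations inward (¬∀x A ≡ ∃x ¬A, ¬∃x A ≡ ∀x ¬A, De Morgan for ∧/∨):
  (\exists r\, \neg D(r,r)) \land (\exists n\, \exists t\, (\neg F(n,n) \land \neg F(t,t)))
Extract every quantifier outward, since the variables are now distinct and don't occur free across branches:
  \exists r\, \exists n\, \exists t\, (\neg D(r,r) \land \neg F(n,n) \land \neg F(t,t))
The prefix is \exists r \exists n \exists t: 0 universal, 3 existential.

3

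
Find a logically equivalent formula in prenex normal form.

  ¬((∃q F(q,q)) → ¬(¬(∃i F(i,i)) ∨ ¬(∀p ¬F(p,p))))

Rewrite implications/biconditionals: A → B as ¬A ∨ B.
  ¬(¬(∃q F(q,q)) ∨ ¬(¬(∃i F(i,i)) ∨ ¬(∀p ¬F(p,p))))
Push ¬ through the quantifiers and connectives to reach negation normal form:
  (∃q F(q,q)) ∧ ((∀i ¬F(i,i)) ∨ (∃p F(p,p)))
All bound variables are already distinct, so no renaming is needed.
Finally move all quantifiers to the prefix:
  ∃q ∀i ∃p (F(q,q) ∧ (¬F(i,i) ∨ F(p,p)))

∃q ∀i ∃p (F(q,q) ∧ (¬F(i,i) ∨ F(p,p)))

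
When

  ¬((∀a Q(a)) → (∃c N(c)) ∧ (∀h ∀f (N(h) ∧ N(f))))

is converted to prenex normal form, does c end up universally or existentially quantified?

Rewrite implications/biconditionals: A → B as ¬A ∨ B.
  ¬(¬(∀a Q(a)) ∨ (∃c N(c)) ∧ (∀h ∀f (N(h) ∧ N(f))))
Move each ¬ inward, flipping quantifiers it crosses:
  (∀a Q(a)) ∧ ((∀c ¬N(c)) ∨ (∃h ∃f (¬N(h) ∨ ¬N(f))))
All bound variables are already distinct, so no renaming is needed.
Pull the quantifiers to the front (each side's bound variable is not free in the other side):
  ∀a ∀c ∃h ∃f (Q(a) ∧ (¬N(c) ∨ ¬N(h) ∨ ¬N(f)))
The quantifier ∃c sits under an odd number of negations (counting the antecedent side of each →), so it flips to ∀c.

universal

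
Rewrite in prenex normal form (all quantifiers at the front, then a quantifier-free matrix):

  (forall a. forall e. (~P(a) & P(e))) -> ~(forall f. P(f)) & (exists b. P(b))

Eliminate → and ↔ using ¬ and ∨.
  ~(forall a. forall e. (~P(a) & P(e))) | ~(forall f. P(f)) & (exists b. P(b))
Drive negations inward (¬∀x A ≡ ∃x ¬A, ¬∃x A ≡ ∀x ¬A, De Morgan for ∧/∨):
  (exists a. exists e. (P(a) | ~P(e))) | (exists f. ~P(f)) & (exists b. P(b))
All bound variables are already distinct, so no renaming is needed.
Pull the quantifiers to the front (each side's bound variable is not free in the other side):
  exists a. exists e. exists f. exists b. (P(a) | ~P(e) | ~P(f) & P(b))

exists a. exists e. exists f. exists b. (P(a) | ~P(e) | ~P(f) & P(b))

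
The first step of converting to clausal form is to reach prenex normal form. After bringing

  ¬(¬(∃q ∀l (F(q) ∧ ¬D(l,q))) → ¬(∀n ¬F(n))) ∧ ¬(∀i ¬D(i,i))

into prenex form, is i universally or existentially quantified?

existential

Rewrite implications/biconditionals: A → B as ¬A ∨ B.
  ¬(¬¬(∃q ∀l (F(q) ∧ ¬D(l,q))) ∨ ¬(∀n ¬F(n))) ∧ ¬(∀i ¬D(i,i))
Move each ¬ inward, flipping quantifiers it crosses:
  (∀q ∃l (¬F(q) ∨ D(l,q))) ∧ (∀n ¬F(n)) ∧ (∃i D(i,i))
All bound variables are already distinct, so no renaming is needed.
Pull the quantifiers to the front (each side's bound variable is not free in the other side):
  ∀q ∃l ∀n ∃i ((¬F(q) ∨ D(l,q)) ∧ ¬F(n) ∧ D(i,i))
The quantifier ∀i sits under an odd number of negations (counting the antecedent side of each →), so it flips to ∃i.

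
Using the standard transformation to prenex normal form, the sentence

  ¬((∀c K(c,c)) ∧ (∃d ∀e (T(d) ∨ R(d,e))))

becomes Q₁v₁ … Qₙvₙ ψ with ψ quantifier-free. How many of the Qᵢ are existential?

Drive negations inward (¬∀x A ≡ ∃x ¬A, ¬∃x A ≡ ∀x ¬A, De Morgan for ∧/∨):
  (∃c ¬K(c,c)) ∨ (∀d ∃e (¬T(d) ∧ ¬R(d,e)))
All bound variables are already distinct, so no renaming is needed.
Extract every quantifier outward, since the variables are now distinct and don't occur free across branches:
  ∃c ∀d ∃e (¬K(c,c) ∨ ¬T(d) ∧ ¬R(d,e))
The prefix is ∃c ∀d ∃e: 1 universal, 2 existential.

2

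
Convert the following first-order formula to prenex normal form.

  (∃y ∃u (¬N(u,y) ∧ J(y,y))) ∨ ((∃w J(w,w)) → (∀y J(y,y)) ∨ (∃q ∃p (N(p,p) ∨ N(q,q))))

Rewrite implications/biconditionals: A → B as ¬A ∨ B.
  (∃y ∃u (¬N(u,y) ∧ J(y,y))) ∨ ¬(∃w J(w,w)) ∨ (∀y J(y,y)) ∨ (∃q ∃p (N(p,p) ∨ N(q,q)))
Drive negations inward (¬∀x A ≡ ∃x ¬A, ¬∃x A ≡ ∀x ¬A, De Morgan for ∧/∨):
  (∃y ∃u (¬N(u,y) ∧ J(y,y))) ∨ (∀w ¬J(w,w)) ∨ (∀y J(y,y)) ∨ (∃q ∃p (N(p,p) ∨ N(q,q)))
Rename bound variables to avoid capture: y↦u1.
  (∃y ∃u (¬N(u,y) ∧ J(y,y))) ∨ (∀w ¬J(w,w)) ∨ (∀u1 J(u1,u1)) ∨ (∃q ∃p (N(p,p) ∨ N(q,q)))
Finally move all quantifiers to the prefix:
  ∃y ∃u ∀w ∀u1 ∃q ∃p (¬N(u,y) ∧ J(y,y) ∨ ¬J(w,w) ∨ J(u1,u1) ∨ N(p,p) ∨ N(q,q))

∃y ∃u ∀w ∀u1 ∃q ∃p (¬N(u,y) ∧ J(y,y) ∨ ¬J(w,w) ∨ J(u1,u1) ∨ N(p,p) ∨ N(q,q))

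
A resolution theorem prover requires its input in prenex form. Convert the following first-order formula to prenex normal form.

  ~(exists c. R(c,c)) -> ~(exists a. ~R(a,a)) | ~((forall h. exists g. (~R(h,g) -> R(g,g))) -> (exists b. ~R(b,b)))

Eliminate → and ↔ using ¬ and ∨.
  ~~(exists c. R(c,c)) | ~(exists a. ~R(a,a)) | ~(~(forall h. exists g. (~~R(h,g) | R(g,g))) | (exists b. ~R(b,b)))
Drive negations inward (¬∀x A ≡ ∃x ¬A, ¬∃x A ≡ ∀x ¬A, De Morgan for ∧/∨):
  (exists c. R(c,c)) | (forall a. R(a,a)) | (forall h. exists g. (R(h,g) | R(g,g))) & (forall b. R(b,b))
All bound variables are already distinct, so no renaming is needed.
Finally move all quantifiers to the prefix:
  exists c. forall a. forall h. exists g. forall b. (R(c,c) | R(a,a) | (R(h,g) | R(g,g)) & R(b,b))

exists c. forall a. forall h. exists g. forall b. (R(c,c) | R(a,a) | (R(h,g) | R(g,g)) & R(b,b))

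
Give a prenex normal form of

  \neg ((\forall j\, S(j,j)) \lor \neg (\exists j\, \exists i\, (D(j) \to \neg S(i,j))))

Rewrite implications/biconditionals: A → B as ¬A ∨ B.
  \neg ((\forall j\, S(j,j)) \lor \neg (\exists j\, \exists i\, (\neg D(j) \lor \neg S(i,j))))
Drive negations inward (¬∀x A ≡ ∃x ¬A, ¬∃x A ≡ ∀x ¬A, De Morgan for ∧/∨):
  (\exists j\, \neg S(j,j)) \land (\exists j\, \exists i\, (\neg D(j) \lor \neg S(i,j)))
Rename bound variables to avoid capture: j↦u1.
  (\exists j\, \neg S(j,j)) \land (\exists u1\, \exists i\, (\neg D(u1) \lor \neg S(i,u1)))
Extract every quantifier outward, since the variables are now distinct and don't occur free across branches:
  \exists j\, \exists u1\, \exists i\, (\neg S(j,j) \land (\neg D(u1) \lor \neg S(i,u1)))

\exists j\, \exists u1\, \exists i\, (\neg S(j,j) \land (\neg D(u1) \lor \neg S(i,u1)))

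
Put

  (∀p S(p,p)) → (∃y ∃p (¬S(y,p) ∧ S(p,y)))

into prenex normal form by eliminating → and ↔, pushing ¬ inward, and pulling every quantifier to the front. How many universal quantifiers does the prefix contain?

0

Rewrite implications/biconditionals: A → B as ¬A ∨ B.
  ¬(∀p S(p,p)) ∨ (∃y ∃p (¬S(y,p) ∧ S(p,y)))
Push ¬ through the quantifiers and connectives to reach negation normal form:
  (∃p ¬S(p,p)) ∨ (∃y ∃p (¬S(y,p) ∧ S(p,y)))
Rename bound variables to avoid capture: p↦v1.
  (∃p ¬S(p,p)) ∨ (∃y ∃v1 (¬S(y,v1) ∧ S(v1,y)))
Extract every quantifier outward, since the variables are now distinct and don't occur free across branches:
  ∃p ∃y ∃v1 (¬S(p,p) ∨ ¬S(y,v1) ∧ S(v1,y))
The prefix is ∃p ∃y ∃v1: 0 universal, 3 existential.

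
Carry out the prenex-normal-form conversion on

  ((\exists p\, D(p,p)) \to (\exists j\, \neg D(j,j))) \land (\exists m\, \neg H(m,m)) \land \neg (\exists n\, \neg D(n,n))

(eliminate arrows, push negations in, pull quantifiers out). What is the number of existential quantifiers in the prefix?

First replace A → B with ¬A ∨ B.
  (\neg (\exists p\, D(p,p)) \lor (\exists j\, \neg D(j,j))) \land (\exists m\, \neg H(m,m)) \land \neg (\exists n\, \neg D(n,n))
Drive negations inward (¬∀x A ≡ ∃x ¬A, ¬∃x A ≡ ∀x ¬A, De Morgan for ∧/∨):
  ((\forall p\, \neg D(p,p)) \lor (\exists j\, \neg D(j,j))) \land (\exists m\, \neg H(m,m)) \land (\forall n\, D(n,n))
Finally move all quantifiers to the prefix:
  \forall p\, \exists j\, \exists m\, \forall n\, ((\neg D(p,p) \lor \neg D(j,j)) \land \neg H(m,m) \land D(n,n))
The prefix is \forall p \exists j \exists m \forall n: 2 universal, 2 existential.

2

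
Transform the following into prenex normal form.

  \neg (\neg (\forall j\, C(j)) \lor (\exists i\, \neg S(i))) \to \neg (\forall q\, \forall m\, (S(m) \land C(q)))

First replace A → B with ¬A ∨ B.
  \neg \neg (\neg (\forall j\, C(j)) \lor (\exists i\, \neg S(i))) \lor \neg (\forall q\, \forall m\, (S(m) \land C(q)))
Move each ¬ inward, flipping quantifiers it crosses:
  (\exists j\, \neg C(j)) \lor (\exists i\, \neg S(i)) \lor (\exists q\, \exists m\, (\neg S(m) \lor \neg C(q)))
Finally move all quantifiers to the prefix:
  \exists j\, \exists i\, \exists q\, \exists m\, (\neg C(j) \lor \neg S(i) \lor \neg S(m) \lor \neg C(q))

\exists j\, \exists i\, \exists q\, \exists m\, (\neg C(j) \lor \neg S(i) \lor \neg S(m) \lor \neg C(q))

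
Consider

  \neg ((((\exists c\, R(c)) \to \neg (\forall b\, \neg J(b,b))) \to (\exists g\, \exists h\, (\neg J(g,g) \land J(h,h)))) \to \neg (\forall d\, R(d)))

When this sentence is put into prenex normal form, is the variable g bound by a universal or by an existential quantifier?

Rewrite implications/biconditionals: A → B as ¬A ∨ B.
  \neg (\neg (\neg (\neg (\exists c\, R(c)) \lor \neg (\forall b\, \neg J(b,b))) \lor (\exists g\, \exists h\, (\neg J(g,g) \land J(h,h)))) \lor \neg (\forall d\, R(d)))
Drive negations inward (¬∀x A ≡ ∃x ¬A, ¬∃x A ≡ ∀x ¬A, De Morgan for ∧/∨):
  ((\exists c\, R(c)) \land (\forall b\, \neg J(b,b)) \lor (\exists g\, \exists h\, (\neg J(g,g) \land J(h,h)))) \land (\forall d\, R(d))
All bound variables are already distinct, so no renaming is needed.
Extract every quantifier outward, since the variables are now distinct and don't occur free across branches:
  \exists c\, \forall b\, \exists g\, \exists h\, \forall d\, ((R(c) \land \neg J(b,b) \lor \neg J(g,g) \land J(h,h)) \land R(d))
The quantifier \exists g sits under an even number of negations (counting the antecedent side of each →), so it remains existential.

existential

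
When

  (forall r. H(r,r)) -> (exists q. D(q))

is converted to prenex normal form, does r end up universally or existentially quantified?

First replace A → B with ¬A ∨ B.
  ~(forall r. H(r,r)) | (exists q. D(q))
Move each ¬ inward, flipping quantifiers it crosses:
  (exists r. ~H(r,r)) | (exists q. D(q))
All bound variables are already distinct, so no renaming is needed.
Pull the quantifiers to the front (each side's bound variable is not free in the other side):
  exists r. exists q. (~H(r,r) | D(q))
The quantifier forall r sits under an odd number of negations (counting the antecedent side of each →), so it flips to exists r.

existential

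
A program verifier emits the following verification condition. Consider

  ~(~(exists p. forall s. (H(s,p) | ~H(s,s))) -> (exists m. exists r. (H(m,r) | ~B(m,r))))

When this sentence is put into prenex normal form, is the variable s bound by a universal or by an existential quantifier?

Rewrite implications/biconditionals: A → B as ¬A ∨ B.
  ~(~~(exists p. forall s. (H(s,p) | ~H(s,s))) | (exists m. exists r. (H(m,r) | ~B(m,r))))
Push ¬ through the quantifiers and connectives to reach negation normal form:
  (forall p. exists s. (~H(s,p) & H(s,s))) & (forall m. forall r. (~H(m,r) & B(m,r)))
Pull the quantifiers to the front (each side's bound variable is not free in the other side):
  forall p. exists s. forall m. forall r. (~H(s,p) & H(s,s) & ~H(m,r) & B(m,r))
The quantifier forall s sits under an odd number of negations (counting the antecedent side of each →), so it flips to exists s.

existential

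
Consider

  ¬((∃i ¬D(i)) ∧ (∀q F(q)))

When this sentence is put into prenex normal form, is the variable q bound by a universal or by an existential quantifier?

Move each ¬ inward, flipping quantifiers it crosses:
  (∀i D(i)) ∨ (∃q ¬F(q))
Pull the quantifiers to the front (each side's bound variable is not free in the other side):
  ∀i ∃q (D(i) ∨ ¬F(q))
The quantifier ∀q sits under an odd number of negations, so it flips to ∃q.

existential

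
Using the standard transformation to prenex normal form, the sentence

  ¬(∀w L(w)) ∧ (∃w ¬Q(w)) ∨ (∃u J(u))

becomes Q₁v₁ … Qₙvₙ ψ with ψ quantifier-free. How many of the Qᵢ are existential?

Push ¬ through the quantifiers and connectives to reach negation normal form:
  (∃w ¬L(w)) ∧ (∃w ¬Q(w)) ∨ (∃u J(u))
Rename bound variables to avoid capture: w↦t.
  (∃w ¬L(w)) ∧ (∃t ¬Q(t)) ∨ (∃u J(u))
Extract every quantifier outward, since the variables are now distinct and don't occur free across branches:
  ∃w ∃t ∃u (¬L(w) ∧ ¬Q(t) ∨ J(u))
The prefix is ∃w ∃t ∃u: 0 universal, 3 existential.

3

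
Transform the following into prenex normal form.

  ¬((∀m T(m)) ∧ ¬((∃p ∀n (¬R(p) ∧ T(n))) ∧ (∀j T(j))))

Move each ¬ inward, flipping quantifiers it crosses:
  (∃m ¬T(m)) ∨ (∃p ∀n (¬R(p) ∧ T(n))) ∧ (∀j T(j))
All bound variables are already distinct, so no renaming is needed.
Finally move all quantifiers to the prefix:
  ∃m ∃p ∀n ∀j (¬T(m) ∨ ¬R(p) ∧ T(n) ∧ T(j))

∃m ∃p ∀n ∀j (¬T(m) ∨ ¬R(p) ∧ T(n) ∧ T(j))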